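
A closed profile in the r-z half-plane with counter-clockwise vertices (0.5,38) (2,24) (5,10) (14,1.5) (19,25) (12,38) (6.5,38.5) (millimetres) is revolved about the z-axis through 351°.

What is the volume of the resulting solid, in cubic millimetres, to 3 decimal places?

Volume = 26429.807 mm³

Profile (r,z), 7 vertices: (0.5,38) (2,24) (5,10) (14,1.5) (19,25) (12,38) (6.5,38.5)
edge 0: (0.5,38)→(2,24)  cross = 0.5·24 − 2·38 = -64.0000; (r_i+r_j)·cross = 2.5·-64.0000 = -160.0000
edge 1: (2,24)→(5,10)  cross = 2·10 − 5·24 = -100.0000; (r_i+r_j)·cross = 7·-100.0000 = -700.0000
edge 2: (5,10)→(14,1.5)  cross = 5·1.5 − 14·10 = -132.5000; (r_i+r_j)·cross = 19·-132.5000 = -2517.5000
edge 3: (14,1.5)→(19,25)  cross = 14·25 − 19·1.5 = 321.5000; (r_i+r_j)·cross = 33·321.5000 = 10609.5000
edge 4: (19,25)→(12,38)  cross = 19·38 − 12·25 = 422.0000; (r_i+r_j)·cross = 31·422.0000 = 13082.0000
edge 5: (12,38)→(6.5,38.5)  cross = 12·38.5 − 6.5·38 = 215.0000; (r_i+r_j)·cross = 18.5·215.0000 = 3977.5000
edge 6: (6.5,38.5)→(0.5,38)  cross = 6.5·38 − 0.5·38.5 = 227.7500; (r_i+r_j)·cross = 7·227.7500 = 1594.2500
Σcross = 889.7500 → A = |Σcross|/2 = 444.8750 mm²
Σ(r_i+r_j)·cross = 25885.7500 → first moment M = |Σ|/6 = 4314.2917
R_c = M/A = 4314.2917/444.8750 = 9.6978 mm
θ = 351° = 6.126106 rad
V = θ·R_c·A = 6.126106·9.6978·444.8750 = 26429.807 mm³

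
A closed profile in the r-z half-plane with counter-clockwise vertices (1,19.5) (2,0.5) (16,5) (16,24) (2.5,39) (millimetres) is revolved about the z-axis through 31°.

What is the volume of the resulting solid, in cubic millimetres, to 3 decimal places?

Profile (r,z), 5 vertices: (1,19.5) (2,0.5) (16,5) (16,24) (2.5,39)
edge 0: (1,19.5)→(2,0.5)  cross = 1·0.5 − 2·19.5 = -38.5000; (r_i+r_j)·cross = 3·-38.5000 = -115.5000
edge 1: (2,0.5)→(16,5)  cross = 2·5 − 16·0.5 = 2.0000; (r_i+r_j)·cross = 18·2.0000 = 36.0000
edge 2: (16,5)→(16,24)  cross = 16·24 − 16·5 = 304.0000; (r_i+r_j)·cross = 32·304.0000 = 9728.0000
edge 3: (16,24)→(2.5,39)  cross = 16·39 − 2.5·24 = 564.0000; (r_i+r_j)·cross = 18.5·564.0000 = 10434.0000
edge 4: (2.5,39)→(1,19.5)  cross = 2.5·19.5 − 1·39 = 9.7500; (r_i+r_j)·cross = 3.5·9.7500 = 34.1250
Σcross = 841.2500 → A = |Σcross|/2 = 420.6250 mm²
Σ(r_i+r_j)·cross = 20116.6250 → first moment M = |Σ|/6 = 3352.7708
R_c = M/A = 3352.7708/420.6250 = 7.9709 mm
θ = 31° = 0.541052 rad
V = θ·R_c·A = 0.541052·7.9709·420.6250 = 1814.024 mm³

Volume = 1814.024 mm³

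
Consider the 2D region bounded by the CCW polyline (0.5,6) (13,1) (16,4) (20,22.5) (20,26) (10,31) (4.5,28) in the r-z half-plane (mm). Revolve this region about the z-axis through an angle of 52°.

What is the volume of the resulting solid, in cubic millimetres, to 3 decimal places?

Profile (r,z), 7 vertices: (0.5,6) (13,1) (16,4) (20,22.5) (20,26) (10,31) (4.5,28)
edge 0: (0.5,6)→(13,1)  cross = 0.5·1 − 13·6 = -77.5000; (r_i+r_j)·cross = 13.5·-77.5000 = -1046.2500
edge 1: (13,1)→(16,4)  cross = 13·4 − 16·1 = 36.0000; (r_i+r_j)·cross = 29·36.0000 = 1044.0000
edge 2: (16,4)→(20,22.5)  cross = 16·22.5 − 20·4 = 280.0000; (r_i+r_j)·cross = 36·280.0000 = 10080.0000
edge 3: (20,22.5)→(20,26)  cross = 20·26 − 20·22.5 = 70.0000; (r_i+r_j)·cross = 40·70.0000 = 2800.0000
edge 4: (20,26)→(10,31)  cross = 20·31 − 10·26 = 360.0000; (r_i+r_j)·cross = 30·360.0000 = 10800.0000
edge 5: (10,31)→(4.5,28)  cross = 10·28 − 4.5·31 = 140.5000; (r_i+r_j)·cross = 14.5·140.5000 = 2037.2500
edge 6: (4.5,28)→(0.5,6)  cross = 4.5·6 − 0.5·28 = 13.0000; (r_i+r_j)·cross = 5·13.0000 = 65.0000
Σcross = 822.0000 → A = |Σcross|/2 = 411.0000 mm²
Σ(r_i+r_j)·cross = 25780.0000 → first moment M = |Σ|/6 = 4296.6667
R_c = M/A = 4296.6667/411.0000 = 10.4542 mm
θ = 52° = 0.907571 rad
V = θ·R_c·A = 0.907571·10.4542·411.0000 = 3899.531 mm³

Volume = 3899.531 mm³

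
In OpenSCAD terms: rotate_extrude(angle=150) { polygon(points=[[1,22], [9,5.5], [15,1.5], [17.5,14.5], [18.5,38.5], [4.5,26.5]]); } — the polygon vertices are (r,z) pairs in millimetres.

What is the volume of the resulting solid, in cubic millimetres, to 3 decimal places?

Profile (r,z), 6 vertices: (1,22) (9,5.5) (15,1.5) (17.5,14.5) (18.5,38.5) (4.5,26.5)
edge 0: (1,22)→(9,5.5)  cross = 1·5.5 − 9·22 = -192.5000; (r_i+r_j)·cross = 10·-192.5000 = -1925.0000
edge 1: (9,5.5)→(15,1.5)  cross = 9·1.5 − 15·5.5 = -69.0000; (r_i+r_j)·cross = 24·-69.0000 = -1656.0000
edge 2: (15,1.5)→(17.5,14.5)  cross = 15·14.5 − 17.5·1.5 = 191.2500; (r_i+r_j)·cross = 32.5·191.2500 = 6215.6250
edge 3: (17.5,14.5)→(18.5,38.5)  cross = 17.5·38.5 − 18.5·14.5 = 405.5000; (r_i+r_j)·cross = 36·405.5000 = 14598.0000
edge 4: (18.5,38.5)→(4.5,26.5)  cross = 18.5·26.5 − 4.5·38.5 = 317.0000; (r_i+r_j)·cross = 23·317.0000 = 7291.0000
edge 5: (4.5,26.5)→(1,22)  cross = 4.5·22 − 1·26.5 = 72.5000; (r_i+r_j)·cross = 5.5·72.5000 = 398.7500
Σcross = 724.7500 → A = |Σcross|/2 = 362.3750 mm²
Σ(r_i+r_j)·cross = 24922.3750 → first moment M = |Σ|/6 = 4153.7292
R_c = M/A = 4153.7292/362.3750 = 11.4625 mm
θ = 150° = 2.617994 rad
V = θ·R_c·A = 2.617994·11.4625·362.3750 = 10874.438 mm³

Volume = 10874.438 mm³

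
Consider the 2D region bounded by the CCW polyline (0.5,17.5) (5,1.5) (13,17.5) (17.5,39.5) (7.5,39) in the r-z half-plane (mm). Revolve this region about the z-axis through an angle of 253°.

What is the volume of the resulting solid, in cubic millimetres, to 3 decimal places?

Volume = 12966.101 mm³

Profile (r,z), 5 vertices: (0.5,17.5) (5,1.5) (13,17.5) (17.5,39.5) (7.5,39)
edge 0: (0.5,17.5)→(5,1.5)  cross = 0.5·1.5 − 5·17.5 = -86.7500; (r_i+r_j)·cross = 5.5·-86.7500 = -477.1250
edge 1: (5,1.5)→(13,17.5)  cross = 5·17.5 − 13·1.5 = 68.0000; (r_i+r_j)·cross = 18·68.0000 = 1224.0000
edge 2: (13,17.5)→(17.5,39.5)  cross = 13·39.5 − 17.5·17.5 = 207.2500; (r_i+r_j)·cross = 30.5·207.2500 = 6321.1250
edge 3: (17.5,39.5)→(7.5,39)  cross = 17.5·39 − 7.5·39.5 = 386.2500; (r_i+r_j)·cross = 25·386.2500 = 9656.2500
edge 4: (7.5,39)→(0.5,17.5)  cross = 7.5·17.5 − 0.5·39 = 111.7500; (r_i+r_j)·cross = 8·111.7500 = 894.0000
Σcross = 686.5000 → A = |Σcross|/2 = 343.2500 mm²
Σ(r_i+r_j)·cross = 17618.2500 → first moment M = |Σ|/6 = 2936.3750
R_c = M/A = 2936.3750/343.2500 = 8.5546 mm
θ = 253° = 4.415683 rad
V = θ·R_c·A = 4.415683·8.5546·343.2500 = 12966.101 mm³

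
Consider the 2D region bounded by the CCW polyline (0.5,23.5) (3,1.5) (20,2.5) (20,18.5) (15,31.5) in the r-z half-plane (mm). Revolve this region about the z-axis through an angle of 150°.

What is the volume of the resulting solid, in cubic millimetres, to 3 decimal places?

Profile (r,z), 5 vertices: (0.5,23.5) (3,1.5) (20,2.5) (20,18.5) (15,31.5)
edge 0: (0.5,23.5)→(3,1.5)  cross = 0.5·1.5 − 3·23.5 = -69.7500; (r_i+r_j)·cross = 3.5·-69.7500 = -244.1250
edge 1: (3,1.5)→(20,2.5)  cross = 3·2.5 − 20·1.5 = -22.5000; (r_i+r_j)·cross = 23·-22.5000 = -517.5000
edge 2: (20,2.5)→(20,18.5)  cross = 20·18.5 − 20·2.5 = 320.0000; (r_i+r_j)·cross = 40·320.0000 = 12800.0000
edge 3: (20,18.5)→(15,31.5)  cross = 20·31.5 − 15·18.5 = 352.5000; (r_i+r_j)·cross = 35·352.5000 = 12337.5000
edge 4: (15,31.5)→(0.5,23.5)  cross = 15·23.5 − 0.5·31.5 = 336.7500; (r_i+r_j)·cross = 15.5·336.7500 = 5219.6250
Σcross = 917.0000 → A = |Σcross|/2 = 458.5000 mm²
Σ(r_i+r_j)·cross = 29595.5000 → first moment M = |Σ|/6 = 4932.5833
R_c = M/A = 4932.5833/458.5000 = 10.7581 mm
θ = 150° = 2.617994 rad
V = θ·R_c·A = 2.617994·10.7581·458.5000 = 12913.473 mm³

Volume = 12913.473 mm³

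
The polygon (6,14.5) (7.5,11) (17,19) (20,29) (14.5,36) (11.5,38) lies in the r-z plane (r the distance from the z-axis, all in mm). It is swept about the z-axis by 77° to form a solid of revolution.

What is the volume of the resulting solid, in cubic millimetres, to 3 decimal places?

Volume = 3435.129 mm³

Profile (r,z), 6 vertices: (6,14.5) (7.5,11) (17,19) (20,29) (14.5,36) (11.5,38)
edge 0: (6,14.5)→(7.5,11)  cross = 6·11 − 7.5·14.5 = -42.7500; (r_i+r_j)·cross = 13.5·-42.7500 = -577.1250
edge 1: (7.5,11)→(17,19)  cross = 7.5·19 − 17·11 = -44.5000; (r_i+r_j)·cross = 24.5·-44.5000 = -1090.2500
edge 2: (17,19)→(20,29)  cross = 17·29 − 20·19 = 113.0000; (r_i+r_j)·cross = 37·113.0000 = 4181.0000
edge 3: (20,29)→(14.5,36)  cross = 20·36 − 14.5·29 = 299.5000; (r_i+r_j)·cross = 34.5·299.5000 = 10332.7500
edge 4: (14.5,36)→(11.5,38)  cross = 14.5·38 − 11.5·36 = 137.0000; (r_i+r_j)·cross = 26·137.0000 = 3562.0000
edge 5: (11.5,38)→(6,14.5)  cross = 11.5·14.5 − 6·38 = -61.2500; (r_i+r_j)·cross = 17.5·-61.2500 = -1071.8750
Σcross = 401.0000 → A = |Σcross|/2 = 200.5000 mm²
Σ(r_i+r_j)·cross = 15336.5000 → first moment M = |Σ|/6 = 2556.0833
R_c = M/A = 2556.0833/200.5000 = 12.7485 mm
θ = 77° = 1.343904 rad
V = θ·R_c·A = 1.343904·12.7485·200.5000 = 3435.129 mm³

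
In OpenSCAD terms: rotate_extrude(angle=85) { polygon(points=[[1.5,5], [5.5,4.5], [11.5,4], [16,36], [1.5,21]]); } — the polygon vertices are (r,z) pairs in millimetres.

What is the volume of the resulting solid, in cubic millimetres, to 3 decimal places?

Profile (r,z), 5 vertices: (1.5,5) (5.5,4.5) (11.5,4) (16,36) (1.5,21)
edge 0: (1.5,5)→(5.5,4.5)  cross = 1.5·4.5 − 5.5·5 = -20.7500; (r_i+r_j)·cross = 7·-20.7500 = -145.2500
edge 1: (5.5,4.5)→(11.5,4)  cross = 5.5·4 − 11.5·4.5 = -29.7500; (r_i+r_j)·cross = 17·-29.7500 = -505.7500
edge 2: (11.5,4)→(16,36)  cross = 11.5·36 − 16·4 = 350.0000; (r_i+r_j)·cross = 27.5·350.0000 = 9625.0000
edge 3: (16,36)→(1.5,21)  cross = 16·21 − 1.5·36 = 282.0000; (r_i+r_j)·cross = 17.5·282.0000 = 4935.0000
edge 4: (1.5,21)→(1.5,5)  cross = 1.5·5 − 1.5·21 = -24.0000; (r_i+r_j)·cross = 3·-24.0000 = -72.0000
Σcross = 557.5000 → A = |Σcross|/2 = 278.7500 mm²
Σ(r_i+r_j)·cross = 13837.0000 → first moment M = |Σ|/6 = 2306.1667
R_c = M/A = 2306.1667/278.7500 = 8.2732 mm
θ = 85° = 1.483530 rad
V = θ·R_c·A = 1.483530·8.2732·278.7500 = 3421.267 mm³

Volume = 3421.267 mm³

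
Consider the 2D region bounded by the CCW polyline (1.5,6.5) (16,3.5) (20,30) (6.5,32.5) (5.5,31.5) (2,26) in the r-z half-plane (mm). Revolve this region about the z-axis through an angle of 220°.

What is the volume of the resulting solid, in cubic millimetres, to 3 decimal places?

Profile (r,z), 6 vertices: (1.5,6.5) (16,3.5) (20,30) (6.5,32.5) (5.5,31.5) (2,26)
edge 0: (1.5,6.5)→(16,3.5)  cross = 1.5·3.5 − 16·6.5 = -98.7500; (r_i+r_j)·cross = 17.5·-98.7500 = -1728.1250
edge 1: (16,3.5)→(20,30)  cross = 16·30 − 20·3.5 = 410.0000; (r_i+r_j)·cross = 36·410.0000 = 14760.0000
edge 2: (20,30)→(6.5,32.5)  cross = 20·32.5 − 6.5·30 = 455.0000; (r_i+r_j)·cross = 26.5·455.0000 = 12057.5000
edge 3: (6.5,32.5)→(5.5,31.5)  cross = 6.5·31.5 − 5.5·32.5 = 26.0000; (r_i+r_j)·cross = 12·26.0000 = 312.0000
edge 4: (5.5,31.5)→(2,26)  cross = 5.5·26 − 2·31.5 = 80.0000; (r_i+r_j)·cross = 7.5·80.0000 = 600.0000
edge 5: (2,26)→(1.5,6.5)  cross = 2·6.5 − 1.5·26 = -26.0000; (r_i+r_j)·cross = 3.5·-26.0000 = -91.0000
Σcross = 846.2500 → A = |Σcross|/2 = 423.1250 mm²
Σ(r_i+r_j)·cross = 25910.3750 → first moment M = |Σ|/6 = 4318.3958
R_c = M/A = 4318.3958/423.1250 = 10.2060 mm
θ = 220° = 3.839724 rad
V = θ·R_c·A = 3.839724·10.2060·423.1250 = 16581.450 mm³

Volume = 16581.450 mm³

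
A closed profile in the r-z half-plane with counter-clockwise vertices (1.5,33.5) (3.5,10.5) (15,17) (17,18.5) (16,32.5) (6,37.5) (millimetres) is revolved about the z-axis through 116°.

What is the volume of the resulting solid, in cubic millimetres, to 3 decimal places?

Volume = 5321.825 mm³

Profile (r,z), 6 vertices: (1.5,33.5) (3.5,10.5) (15,17) (17,18.5) (16,32.5) (6,37.5)
edge 0: (1.5,33.5)→(3.5,10.5)  cross = 1.5·10.5 − 3.5·33.5 = -101.5000; (r_i+r_j)·cross = 5·-101.5000 = -507.5000
edge 1: (3.5,10.5)→(15,17)  cross = 3.5·17 − 15·10.5 = -98.0000; (r_i+r_j)·cross = 18.5·-98.0000 = -1813.0000
edge 2: (15,17)→(17,18.5)  cross = 15·18.5 − 17·17 = -11.5000; (r_i+r_j)·cross = 32·-11.5000 = -368.0000
edge 3: (17,18.5)→(16,32.5)  cross = 17·32.5 − 16·18.5 = 256.5000; (r_i+r_j)·cross = 33·256.5000 = 8464.5000
edge 4: (16,32.5)→(6,37.5)  cross = 16·37.5 − 6·32.5 = 405.0000; (r_i+r_j)·cross = 22·405.0000 = 8910.0000
edge 5: (6,37.5)→(1.5,33.5)  cross = 6·33.5 − 1.5·37.5 = 144.7500; (r_i+r_j)·cross = 7.5·144.7500 = 1085.6250
Σcross = 595.2500 → A = |Σcross|/2 = 297.6250 mm²
Σ(r_i+r_j)·cross = 15771.6250 → first moment M = |Σ|/6 = 2628.6042
R_c = M/A = 2628.6042/297.6250 = 8.8319 mm
θ = 116° = 2.024582 rad
V = θ·R_c·A = 2.024582·8.8319·297.6250 = 5321.825 mm³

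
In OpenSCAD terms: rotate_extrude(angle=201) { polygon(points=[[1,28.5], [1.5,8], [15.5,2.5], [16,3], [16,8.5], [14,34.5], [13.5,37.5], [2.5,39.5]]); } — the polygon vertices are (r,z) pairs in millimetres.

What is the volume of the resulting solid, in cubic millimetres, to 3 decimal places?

Profile (r,z), 8 vertices: (1,28.5) (1.5,8) (15.5,2.5) (16,3) (16,8.5) (14,34.5) (13.5,37.5) (2.5,39.5)
edge 0: (1,28.5)→(1.5,8)  cross = 1·8 − 1.5·28.5 = -34.7500; (r_i+r_j)·cross = 2.5·-34.7500 = -86.8750
edge 1: (1.5,8)→(15.5,2.5)  cross = 1.5·2.5 − 15.5·8 = -120.2500; (r_i+r_j)·cross = 17·-120.2500 = -2044.2500
edge 2: (15.5,2.5)→(16,3)  cross = 15.5·3 − 16·2.5 = 6.5000; (r_i+r_j)·cross = 31.5·6.5000 = 204.7500
edge 3: (16,3)→(16,8.5)  cross = 16·8.5 − 16·3 = 88.0000; (r_i+r_j)·cross = 32·88.0000 = 2816.0000
edge 4: (16,8.5)→(14,34.5)  cross = 16·34.5 − 14·8.5 = 433.0000; (r_i+r_j)·cross = 30·433.0000 = 12990.0000
edge 5: (14,34.5)→(13.5,37.5)  cross = 14·37.5 − 13.5·34.5 = 59.2500; (r_i+r_j)·cross = 27.5·59.2500 = 1629.3750
edge 6: (13.5,37.5)→(2.5,39.5)  cross = 13.5·39.5 − 2.5·37.5 = 439.5000; (r_i+r_j)·cross = 16·439.5000 = 7032.0000
edge 7: (2.5,39.5)→(1,28.5)  cross = 2.5·28.5 − 1·39.5 = 31.7500; (r_i+r_j)·cross = 3.5·31.7500 = 111.1250
Σcross = 903.0000 → A = |Σcross|/2 = 451.5000 mm²
Σ(r_i+r_j)·cross = 22652.1250 → first moment M = |Σ|/6 = 3775.3542
R_c = M/A = 3775.3542/451.5000 = 8.3618 mm
θ = 201° = 3.508112 rad
V = θ·R_c·A = 3.508112·8.3618·451.5000 = 13244.364 mm³

Volume = 13244.364 mm³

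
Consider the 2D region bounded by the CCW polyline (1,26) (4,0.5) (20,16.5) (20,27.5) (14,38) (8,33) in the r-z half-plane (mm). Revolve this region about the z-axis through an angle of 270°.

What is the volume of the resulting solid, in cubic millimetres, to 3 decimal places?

Volume = 21541.508 mm³

Profile (r,z), 6 vertices: (1,26) (4,0.5) (20,16.5) (20,27.5) (14,38) (8,33)
edge 0: (1,26)→(4,0.5)  cross = 1·0.5 − 4·26 = -103.5000; (r_i+r_j)·cross = 5·-103.5000 = -517.5000
edge 1: (4,0.5)→(20,16.5)  cross = 4·16.5 − 20·0.5 = 56.0000; (r_i+r_j)·cross = 24·56.0000 = 1344.0000
edge 2: (20,16.5)→(20,27.5)  cross = 20·27.5 − 20·16.5 = 220.0000; (r_i+r_j)·cross = 40·220.0000 = 8800.0000
edge 3: (20,27.5)→(14,38)  cross = 20·38 − 14·27.5 = 375.0000; (r_i+r_j)·cross = 34·375.0000 = 12750.0000
edge 4: (14,38)→(8,33)  cross = 14·33 − 8·38 = 158.0000; (r_i+r_j)·cross = 22·158.0000 = 3476.0000
edge 5: (8,33)→(1,26)  cross = 8·26 − 1·33 = 175.0000; (r_i+r_j)·cross = 9·175.0000 = 1575.0000
Σcross = 880.5000 → A = |Σcross|/2 = 440.2500 mm²
Σ(r_i+r_j)·cross = 27427.5000 → first moment M = |Σ|/6 = 4571.2500
R_c = M/A = 4571.2500/440.2500 = 10.3833 mm
θ = 270° = 4.712389 rad
V = θ·R_c·A = 4.712389·10.3833·440.2500 = 21541.508 mm³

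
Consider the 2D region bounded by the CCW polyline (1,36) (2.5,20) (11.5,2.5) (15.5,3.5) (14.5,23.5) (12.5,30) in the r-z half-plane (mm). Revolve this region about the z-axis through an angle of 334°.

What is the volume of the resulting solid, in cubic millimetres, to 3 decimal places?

Volume = 15109.561 mm³

Profile (r,z), 6 vertices: (1,36) (2.5,20) (11.5,2.5) (15.5,3.5) (14.5,23.5) (12.5,30)
edge 0: (1,36)→(2.5,20)  cross = 1·20 − 2.5·36 = -70.0000; (r_i+r_j)·cross = 3.5·-70.0000 = -245.0000
edge 1: (2.5,20)→(11.5,2.5)  cross = 2.5·2.5 − 11.5·20 = -223.7500; (r_i+r_j)·cross = 14·-223.7500 = -3132.5000
edge 2: (11.5,2.5)→(15.5,3.5)  cross = 11.5·3.5 − 15.5·2.5 = 1.5000; (r_i+r_j)·cross = 27·1.5000 = 40.5000
edge 3: (15.5,3.5)→(14.5,23.5)  cross = 15.5·23.5 − 14.5·3.5 = 313.5000; (r_i+r_j)·cross = 30·313.5000 = 9405.0000
edge 4: (14.5,23.5)→(12.5,30)  cross = 14.5·30 − 12.5·23.5 = 141.2500; (r_i+r_j)·cross = 27·141.2500 = 3813.7500
edge 5: (12.5,30)→(1,36)  cross = 12.5·36 − 1·30 = 420.0000; (r_i+r_j)·cross = 13.5·420.0000 = 5670.0000
Σcross = 582.5000 → A = |Σcross|/2 = 291.2500 mm²
Σ(r_i+r_j)·cross = 15551.7500 → first moment M = |Σ|/6 = 2591.9583
R_c = M/A = 2591.9583/291.2500 = 8.8994 mm
θ = 334° = 5.829400 rad
V = θ·R_c·A = 5.829400·8.8994·291.2500 = 15109.561 mm³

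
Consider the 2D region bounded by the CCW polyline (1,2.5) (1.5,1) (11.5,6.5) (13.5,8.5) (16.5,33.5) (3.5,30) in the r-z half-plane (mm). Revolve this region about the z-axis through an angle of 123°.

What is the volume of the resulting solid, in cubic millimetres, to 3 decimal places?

Profile (r,z), 6 vertices: (1,2.5) (1.5,1) (11.5,6.5) (13.5,8.5) (16.5,33.5) (3.5,30)
edge 0: (1,2.5)→(1.5,1)  cross = 1·1 − 1.5·2.5 = -2.7500; (r_i+r_j)·cross = 2.5·-2.7500 = -6.8750
edge 1: (1.5,1)→(11.5,6.5)  cross = 1.5·6.5 − 11.5·1 = -1.7500; (r_i+r_j)·cross = 13·-1.7500 = -22.7500
edge 2: (11.5,6.5)→(13.5,8.5)  cross = 11.5·8.5 − 13.5·6.5 = 10.0000; (r_i+r_j)·cross = 25·10.0000 = 250.0000
edge 3: (13.5,8.5)→(16.5,33.5)  cross = 13.5·33.5 − 16.5·8.5 = 312.0000; (r_i+r_j)·cross = 30·312.0000 = 9360.0000
edge 4: (16.5,33.5)→(3.5,30)  cross = 16.5·30 − 3.5·33.5 = 377.7500; (r_i+r_j)·cross = 20·377.7500 = 7555.0000
edge 5: (3.5,30)→(1,2.5)  cross = 3.5·2.5 − 1·30 = -21.2500; (r_i+r_j)·cross = 4.5·-21.2500 = -95.6250
Σcross = 674.0000 → A = |Σcross|/2 = 337.0000 mm²
Σ(r_i+r_j)·cross = 17039.7500 → first moment M = |Σ|/6 = 2839.9583
R_c = M/A = 2839.9583/337.0000 = 8.4272 mm
θ = 123° = 2.146755 rad
V = θ·R_c·A = 2.146755·8.4272·337.0000 = 6096.695 mm³

Volume = 6096.695 mm³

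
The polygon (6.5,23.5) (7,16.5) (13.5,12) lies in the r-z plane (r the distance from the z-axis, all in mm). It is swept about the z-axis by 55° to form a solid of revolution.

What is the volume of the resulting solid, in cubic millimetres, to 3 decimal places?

Profile (r,z), 3 vertices: (6.5,23.5) (7,16.5) (13.5,12)
edge 0: (6.5,23.5)→(7,16.5)  cross = 6.5·16.5 − 7·23.5 = -57.2500; (r_i+r_j)·cross = 13.5·-57.2500 = -772.8750
edge 1: (7,16.5)→(13.5,12)  cross = 7·12 − 13.5·16.5 = -138.7500; (r_i+r_j)·cross = 20.5·-138.7500 = -2844.3750
edge 2: (13.5,12)→(6.5,23.5)  cross = 13.5·23.5 − 6.5·12 = 239.2500; (r_i+r_j)·cross = 20·239.2500 = 4785.0000
Σcross = 43.2500 → A = |Σcross|/2 = 21.6250 mm²
Σ(r_i+r_j)·cross = 1167.7500 → first moment M = |Σ|/6 = 194.6250
R_c = M/A = 194.6250/21.6250 = 9.0000 mm
θ = 55° = 0.959931 rad
V = θ·R_c·A = 0.959931·9.0000·21.6250 = 186.827 mm³

Volume = 186.827 mm³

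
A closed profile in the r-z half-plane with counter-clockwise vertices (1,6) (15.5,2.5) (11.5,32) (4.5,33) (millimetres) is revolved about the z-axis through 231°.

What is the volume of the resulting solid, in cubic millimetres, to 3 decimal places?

Profile (r,z), 4 vertices: (1,6) (15.5,2.5) (11.5,32) (4.5,33)
edge 0: (1,6)→(15.5,2.5)  cross = 1·2.5 − 15.5·6 = -90.5000; (r_i+r_j)·cross = 16.5·-90.5000 = -1493.2500
edge 1: (15.5,2.5)→(11.5,32)  cross = 15.5·32 − 11.5·2.5 = 467.2500; (r_i+r_j)·cross = 27·467.2500 = 12615.7500
edge 2: (11.5,32)→(4.5,33)  cross = 11.5·33 − 4.5·32 = 235.5000; (r_i+r_j)·cross = 16·235.5000 = 3768.0000
edge 3: (4.5,33)→(1,6)  cross = 4.5·6 − 1·33 = -6.0000; (r_i+r_j)·cross = 5.5·-6.0000 = -33.0000
Σcross = 606.2500 → A = |Σcross|/2 = 303.1250 mm²
Σ(r_i+r_j)·cross = 14857.5000 → first moment M = |Σ|/6 = 2476.2500
R_c = M/A = 2476.2500/303.1250 = 8.1691 mm
θ = 231° = 4.031711 rad
V = θ·R_c·A = 4.031711·8.1691·303.1250 = 9983.523 mm³

Volume = 9983.523 mm³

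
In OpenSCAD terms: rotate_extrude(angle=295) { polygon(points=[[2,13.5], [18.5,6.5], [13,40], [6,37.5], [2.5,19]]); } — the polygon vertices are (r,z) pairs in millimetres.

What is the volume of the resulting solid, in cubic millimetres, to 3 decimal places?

Profile (r,z), 5 vertices: (2,13.5) (18.5,6.5) (13,40) (6,37.5) (2.5,19)
edge 0: (2,13.5)→(18.5,6.5)  cross = 2·6.5 − 18.5·13.5 = -236.7500; (r_i+r_j)·cross = 20.5·-236.7500 = -4853.3750
edge 1: (18.5,6.5)→(13,40)  cross = 18.5·40 − 13·6.5 = 655.5000; (r_i+r_j)·cross = 31.5·655.5000 = 20648.2500
edge 2: (13,40)→(6,37.5)  cross = 13·37.5 − 6·40 = 247.5000; (r_i+r_j)·cross = 19·247.5000 = 4702.5000
edge 3: (6,37.5)→(2.5,19)  cross = 6·19 − 2.5·37.5 = 20.2500; (r_i+r_j)·cross = 8.5·20.2500 = 172.1250
edge 4: (2.5,19)→(2,13.5)  cross = 2.5·13.5 − 2·19 = -4.2500; (r_i+r_j)·cross = 4.5·-4.2500 = -19.1250
Σcross = 682.2500 → A = |Σcross|/2 = 341.1250 mm²
Σ(r_i+r_j)·cross = 20650.3750 → first moment M = |Σ|/6 = 3441.7292
R_c = M/A = 3441.7292/341.1250 = 10.0893 mm
θ = 295° = 5.148721 rad
V = θ·R_c·A = 5.148721·10.0893·341.1250 = 17720.504 mm³

Volume = 17720.504 mm³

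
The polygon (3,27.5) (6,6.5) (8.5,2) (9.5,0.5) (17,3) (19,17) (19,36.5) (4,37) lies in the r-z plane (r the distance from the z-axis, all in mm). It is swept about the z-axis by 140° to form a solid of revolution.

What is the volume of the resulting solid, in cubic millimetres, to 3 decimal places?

Profile (r,z), 8 vertices: (3,27.5) (6,6.5) (8.5,2) (9.5,0.5) (17,3) (19,17) (19,36.5) (4,37)
edge 0: (3,27.5)→(6,6.5)  cross = 3·6.5 − 6·27.5 = -145.5000; (r_i+r_j)·cross = 9·-145.5000 = -1309.5000
edge 1: (6,6.5)→(8.5,2)  cross = 6·2 − 8.5·6.5 = -43.2500; (r_i+r_j)·cross = 14.5·-43.2500 = -627.1250
edge 2: (8.5,2)→(9.5,0.5)  cross = 8.5·0.5 − 9.5·2 = -14.7500; (r_i+r_j)·cross = 18·-14.7500 = -265.5000
edge 3: (9.5,0.5)→(17,3)  cross = 9.5·3 − 17·0.5 = 20.0000; (r_i+r_j)·cross = 26.5·20.0000 = 530.0000
edge 4: (17,3)→(19,17)  cross = 17·17 − 19·3 = 232.0000; (r_i+r_j)·cross = 36·232.0000 = 8352.0000
edge 5: (19,17)→(19,36.5)  cross = 19·36.5 − 19·17 = 370.5000; (r_i+r_j)·cross = 38·370.5000 = 14079.0000
edge 6: (19,36.5)→(4,37)  cross = 19·37 − 4·36.5 = 557.0000; (r_i+r_j)·cross = 23·557.0000 = 12811.0000
edge 7: (4,37)→(3,27.5)  cross = 4·27.5 − 3·37 = -1.0000; (r_i+r_j)·cross = 7·-1.0000 = -7.0000
Σcross = 975.0000 → A = |Σcross|/2 = 487.5000 mm²
Σ(r_i+r_j)·cross = 33562.8750 → first moment M = |Σ|/6 = 5593.8125
R_c = M/A = 5593.8125/487.5000 = 11.4745 mm
θ = 140° = 2.443461 rad
V = θ·R_c·A = 2.443461·11.4745·487.5000 = 13668.262 mm³

Volume = 13668.262 mm³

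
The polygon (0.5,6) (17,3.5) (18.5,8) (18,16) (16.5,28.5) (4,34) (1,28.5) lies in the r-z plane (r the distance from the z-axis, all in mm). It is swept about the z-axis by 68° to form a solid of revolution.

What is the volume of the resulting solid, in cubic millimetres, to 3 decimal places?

Volume = 4839.200 mm³

Profile (r,z), 7 vertices: (0.5,6) (17,3.5) (18.5,8) (18,16) (16.5,28.5) (4,34) (1,28.5)
edge 0: (0.5,6)→(17,3.5)  cross = 0.5·3.5 − 17·6 = -100.2500; (r_i+r_j)·cross = 17.5·-100.2500 = -1754.3750
edge 1: (17,3.5)→(18.5,8)  cross = 17·8 − 18.5·3.5 = 71.2500; (r_i+r_j)·cross = 35.5·71.2500 = 2529.3750
edge 2: (18.5,8)→(18,16)  cross = 18.5·16 − 18·8 = 152.0000; (r_i+r_j)·cross = 36.5·152.0000 = 5548.0000
edge 3: (18,16)→(16.5,28.5)  cross = 18·28.5 − 16.5·16 = 249.0000; (r_i+r_j)·cross = 34.5·249.0000 = 8590.5000
edge 4: (16.5,28.5)→(4,34)  cross = 16.5·34 − 4·28.5 = 447.0000; (r_i+r_j)·cross = 20.5·447.0000 = 9163.5000
edge 5: (4,34)→(1,28.5)  cross = 4·28.5 − 1·34 = 80.0000; (r_i+r_j)·cross = 5·80.0000 = 400.0000
edge 6: (1,28.5)→(0.5,6)  cross = 1·6 − 0.5·28.5 = -8.2500; (r_i+r_j)·cross = 1.5·-8.2500 = -12.3750
Σcross = 890.7500 → A = |Σcross|/2 = 445.3750 mm²
Σ(r_i+r_j)·cross = 24464.6250 → first moment M = |Σ|/6 = 4077.4375
R_c = M/A = 4077.4375/445.3750 = 9.1551 mm
θ = 68° = 1.186824 rad
V = θ·R_c·A = 1.186824·9.1551·445.3750 = 4839.200 mm³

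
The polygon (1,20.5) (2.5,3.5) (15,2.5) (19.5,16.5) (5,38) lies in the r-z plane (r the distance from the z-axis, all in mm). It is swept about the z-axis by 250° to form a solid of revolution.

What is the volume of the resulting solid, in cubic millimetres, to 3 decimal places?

Volume = 16290.194 mm³

Profile (r,z), 5 vertices: (1,20.5) (2.5,3.5) (15,2.5) (19.5,16.5) (5,38)
edge 0: (1,20.5)→(2.5,3.5)  cross = 1·3.5 − 2.5·20.5 = -47.7500; (r_i+r_j)·cross = 3.5·-47.7500 = -167.1250
edge 1: (2.5,3.5)→(15,2.5)  cross = 2.5·2.5 − 15·3.5 = -46.2500; (r_i+r_j)·cross = 17.5·-46.2500 = -809.3750
edge 2: (15,2.5)→(19.5,16.5)  cross = 15·16.5 − 19.5·2.5 = 198.7500; (r_i+r_j)·cross = 34.5·198.7500 = 6856.8750
edge 3: (19.5,16.5)→(5,38)  cross = 19.5·38 − 5·16.5 = 658.5000; (r_i+r_j)·cross = 24.5·658.5000 = 16133.2500
edge 4: (5,38)→(1,20.5)  cross = 5·20.5 − 1·38 = 64.5000; (r_i+r_j)·cross = 6·64.5000 = 387.0000
Σcross = 827.7500 → A = |Σcross|/2 = 413.8750 mm²
Σ(r_i+r_j)·cross = 22400.6250 → first moment M = |Σ|/6 = 3733.4375
R_c = M/A = 3733.4375/413.8750 = 9.0207 mm
θ = 250° = 4.363323 rad
V = θ·R_c·A = 4.363323·9.0207·413.8750 = 16290.194 mm³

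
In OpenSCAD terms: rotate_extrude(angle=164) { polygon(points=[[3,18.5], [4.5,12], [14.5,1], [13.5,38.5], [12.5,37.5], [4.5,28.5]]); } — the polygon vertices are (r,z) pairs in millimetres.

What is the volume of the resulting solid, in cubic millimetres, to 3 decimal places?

Volume = 7393.782 mm³

Profile (r,z), 6 vertices: (3,18.5) (4.5,12) (14.5,1) (13.5,38.5) (12.5,37.5) (4.5,28.5)
edge 0: (3,18.5)→(4.5,12)  cross = 3·12 − 4.5·18.5 = -47.2500; (r_i+r_j)·cross = 7.5·-47.2500 = -354.3750
edge 1: (4.5,12)→(14.5,1)  cross = 4.5·1 − 14.5·12 = -169.5000; (r_i+r_j)·cross = 19·-169.5000 = -3220.5000
edge 2: (14.5,1)→(13.5,38.5)  cross = 14.5·38.5 − 13.5·1 = 544.7500; (r_i+r_j)·cross = 28·544.7500 = 15253.0000
edge 3: (13.5,38.5)→(12.5,37.5)  cross = 13.5·37.5 − 12.5·38.5 = 25.0000; (r_i+r_j)·cross = 26·25.0000 = 650.0000
edge 4: (12.5,37.5)→(4.5,28.5)  cross = 12.5·28.5 − 4.5·37.5 = 187.5000; (r_i+r_j)·cross = 17·187.5000 = 3187.5000
edge 5: (4.5,28.5)→(3,18.5)  cross = 4.5·18.5 − 3·28.5 = -2.2500; (r_i+r_j)·cross = 7.5·-2.2500 = -16.8750
Σcross = 538.2500 → A = |Σcross|/2 = 269.1250 mm²
Σ(r_i+r_j)·cross = 15498.7500 → first moment M = |Σ|/6 = 2583.1250
R_c = M/A = 2583.1250/269.1250 = 9.5982 mm
θ = 164° = 2.862340 rad
V = θ·R_c·A = 2.862340·9.5982·269.1250 = 7393.782 mm³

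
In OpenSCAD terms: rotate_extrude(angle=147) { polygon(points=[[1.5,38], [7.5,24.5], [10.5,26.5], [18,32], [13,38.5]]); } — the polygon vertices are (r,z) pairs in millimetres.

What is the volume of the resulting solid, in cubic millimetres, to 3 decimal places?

Volume = 3252.743 mm³

Profile (r,z), 5 vertices: (1.5,38) (7.5,24.5) (10.5,26.5) (18,32) (13,38.5)
edge 0: (1.5,38)→(7.5,24.5)  cross = 1.5·24.5 − 7.5·38 = -248.2500; (r_i+r_j)·cross = 9·-248.2500 = -2234.2500
edge 1: (7.5,24.5)→(10.5,26.5)  cross = 7.5·26.5 − 10.5·24.5 = -58.5000; (r_i+r_j)·cross = 18·-58.5000 = -1053.0000
edge 2: (10.5,26.5)→(18,32)  cross = 10.5·32 − 18·26.5 = -141.0000; (r_i+r_j)·cross = 28.5·-141.0000 = -4018.5000
edge 3: (18,32)→(13,38.5)  cross = 18·38.5 − 13·32 = 277.0000; (r_i+r_j)·cross = 31·277.0000 = 8587.0000
edge 4: (13,38.5)→(1.5,38)  cross = 13·38 − 1.5·38.5 = 436.2500; (r_i+r_j)·cross = 14.5·436.2500 = 6325.6250
Σcross = 265.5000 → A = |Σcross|/2 = 132.7500 mm²
Σ(r_i+r_j)·cross = 7606.8750 → first moment M = |Σ|/6 = 1267.8125
R_c = M/A = 1267.8125/132.7500 = 9.5504 mm
θ = 147° = 2.565634 rad
V = θ·R_c·A = 2.565634·9.5504·132.7500 = 3252.743 mm³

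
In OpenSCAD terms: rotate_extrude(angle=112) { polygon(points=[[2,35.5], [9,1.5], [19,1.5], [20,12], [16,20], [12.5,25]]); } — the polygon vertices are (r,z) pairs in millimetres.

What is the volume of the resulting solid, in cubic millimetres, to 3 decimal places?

Profile (r,z), 6 vertices: (2,35.5) (9,1.5) (19,1.5) (20,12) (16,20) (12.5,25)
edge 0: (2,35.5)→(9,1.5)  cross = 2·1.5 − 9·35.5 = -316.5000; (r_i+r_j)·cross = 11·-316.5000 = -3481.5000
edge 1: (9,1.5)→(19,1.5)  cross = 9·1.5 − 19·1.5 = -15.0000; (r_i+r_j)·cross = 28·-15.0000 = -420.0000
edge 2: (19,1.5)→(20,12)  cross = 19·12 − 20·1.5 = 198.0000; (r_i+r_j)·cross = 39·198.0000 = 7722.0000
edge 3: (20,12)→(16,20)  cross = 20·20 − 16·12 = 208.0000; (r_i+r_j)·cross = 36·208.0000 = 7488.0000
edge 4: (16,20)→(12.5,25)  cross = 16·25 − 12.5·20 = 150.0000; (r_i+r_j)·cross = 28.5·150.0000 = 4275.0000
edge 5: (12.5,25)→(2,35.5)  cross = 12.5·35.5 − 2·25 = 393.7500; (r_i+r_j)·cross = 14.5·393.7500 = 5709.3750
Σcross = 618.2500 → A = |Σcross|/2 = 309.1250 mm²
Σ(r_i+r_j)·cross = 21292.8750 → first moment M = |Σ|/6 = 3548.8125
R_c = M/A = 3548.8125/309.1250 = 11.4802 mm
θ = 112° = 1.954769 rad
V = θ·R_c·A = 1.954769·11.4802·309.1250 = 6937.108 mm³

Volume = 6937.108 mm³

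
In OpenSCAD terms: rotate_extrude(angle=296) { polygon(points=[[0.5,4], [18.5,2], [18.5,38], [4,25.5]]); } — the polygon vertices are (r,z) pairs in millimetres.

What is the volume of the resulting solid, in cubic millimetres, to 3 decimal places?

Volume = 26230.390 mm³

Profile (r,z), 4 vertices: (0.5,4) (18.5,2) (18.5,38) (4,25.5)
edge 0: (0.5,4)→(18.5,2)  cross = 0.5·2 − 18.5·4 = -73.0000; (r_i+r_j)·cross = 19·-73.0000 = -1387.0000
edge 1: (18.5,2)→(18.5,38)  cross = 18.5·38 − 18.5·2 = 666.0000; (r_i+r_j)·cross = 37·666.0000 = 24642.0000
edge 2: (18.5,38)→(4,25.5)  cross = 18.5·25.5 − 4·38 = 319.7500; (r_i+r_j)·cross = 22.5·319.7500 = 7194.3750
edge 3: (4,25.5)→(0.5,4)  cross = 4·4 − 0.5·25.5 = 3.2500; (r_i+r_j)·cross = 4.5·3.2500 = 14.6250
Σcross = 916.0000 → A = |Σcross|/2 = 458.0000 mm²
Σ(r_i+r_j)·cross = 30464.0000 → first moment M = |Σ|/6 = 5077.3333
R_c = M/A = 5077.3333/458.0000 = 11.0859 mm
θ = 296° = 5.166175 rad
V = θ·R_c·A = 5.166175·11.0859·458.0000 = 26230.390 mm³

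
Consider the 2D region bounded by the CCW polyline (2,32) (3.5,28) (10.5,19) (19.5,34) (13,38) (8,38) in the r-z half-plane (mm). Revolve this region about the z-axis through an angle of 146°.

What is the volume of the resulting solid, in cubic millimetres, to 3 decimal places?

Volume = 4930.517 mm³

Profile (r,z), 6 vertices: (2,32) (3.5,28) (10.5,19) (19.5,34) (13,38) (8,38)
edge 0: (2,32)→(3.5,28)  cross = 2·28 − 3.5·32 = -56.0000; (r_i+r_j)·cross = 5.5·-56.0000 = -308.0000
edge 1: (3.5,28)→(10.5,19)  cross = 3.5·19 − 10.5·28 = -227.5000; (r_i+r_j)·cross = 14·-227.5000 = -3185.0000
edge 2: (10.5,19)→(19.5,34)  cross = 10.5·34 − 19.5·19 = -13.5000; (r_i+r_j)·cross = 30·-13.5000 = -405.0000
edge 3: (19.5,34)→(13,38)  cross = 19.5·38 − 13·34 = 299.0000; (r_i+r_j)·cross = 32.5·299.0000 = 9717.5000
edge 4: (13,38)→(8,38)  cross = 13·38 − 8·38 = 190.0000; (r_i+r_j)·cross = 21·190.0000 = 3990.0000
edge 5: (8,38)→(2,32)  cross = 8·32 − 2·38 = 180.0000; (r_i+r_j)·cross = 10·180.0000 = 1800.0000
Σcross = 372.0000 → A = |Σcross|/2 = 186.0000 mm²
Σ(r_i+r_j)·cross = 11609.5000 → first moment M = |Σ|/6 = 1934.9167
R_c = M/A = 1934.9167/186.0000 = 10.4028 mm
θ = 146° = 2.548181 rad
V = θ·R_c·A = 2.548181·10.4028·186.0000 = 4930.517 mm³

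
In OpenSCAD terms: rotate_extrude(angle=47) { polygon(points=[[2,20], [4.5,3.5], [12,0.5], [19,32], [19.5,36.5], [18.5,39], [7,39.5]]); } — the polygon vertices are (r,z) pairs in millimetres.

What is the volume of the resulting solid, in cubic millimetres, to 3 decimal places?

Profile (r,z), 7 vertices: (2,20) (4.5,3.5) (12,0.5) (19,32) (19.5,36.5) (18.5,39) (7,39.5)
edge 0: (2,20)→(4.5,3.5)  cross = 2·3.5 − 4.5·20 = -83.0000; (r_i+r_j)·cross = 6.5·-83.0000 = -539.5000
edge 1: (4.5,3.5)→(12,0.5)  cross = 4.5·0.5 − 12·3.5 = -39.7500; (r_i+r_j)·cross = 16.5·-39.7500 = -655.8750
edge 2: (12,0.5)→(19,32)  cross = 12·32 − 19·0.5 = 374.5000; (r_i+r_j)·cross = 31·374.5000 = 11609.5000
edge 3: (19,32)→(19.5,36.5)  cross = 19·36.5 − 19.5·32 = 69.5000; (r_i+r_j)·cross = 38.5·69.5000 = 2675.7500
edge 4: (19.5,36.5)→(18.5,39)  cross = 19.5·39 − 18.5·36.5 = 85.2500; (r_i+r_j)·cross = 38·85.2500 = 3239.5000
edge 5: (18.5,39)→(7,39.5)  cross = 18.5·39.5 − 7·39 = 457.7500; (r_i+r_j)·cross = 25.5·457.7500 = 11672.6250
edge 6: (7,39.5)→(2,20)  cross = 7·20 − 2·39.5 = 61.0000; (r_i+r_j)·cross = 9·61.0000 = 549.0000
Σcross = 925.2500 → A = |Σcross|/2 = 462.6250 mm²
Σ(r_i+r_j)·cross = 28551.0000 → first moment M = |Σ|/6 = 4758.5000
R_c = M/A = 4758.5000/462.6250 = 10.2859 mm
θ = 47° = 0.820305 rad
V = θ·R_c·A = 0.820305·10.2859·462.6250 = 3903.420 mm³

Volume = 3903.420 mm³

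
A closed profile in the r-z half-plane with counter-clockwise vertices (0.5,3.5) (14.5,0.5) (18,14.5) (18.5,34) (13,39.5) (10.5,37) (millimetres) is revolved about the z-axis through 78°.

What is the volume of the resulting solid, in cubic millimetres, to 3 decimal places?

Volume = 6621.469 mm³

Profile (r,z), 6 vertices: (0.5,3.5) (14.5,0.5) (18,14.5) (18.5,34) (13,39.5) (10.5,37)
edge 0: (0.5,3.5)→(14.5,0.5)  cross = 0.5·0.5 − 14.5·3.5 = -50.5000; (r_i+r_j)·cross = 15·-50.5000 = -757.5000
edge 1: (14.5,0.5)→(18,14.5)  cross = 14.5·14.5 − 18·0.5 = 201.2500; (r_i+r_j)·cross = 32.5·201.2500 = 6540.6250
edge 2: (18,14.5)→(18.5,34)  cross = 18·34 − 18.5·14.5 = 343.7500; (r_i+r_j)·cross = 36.5·343.7500 = 12546.8750
edge 3: (18.5,34)→(13,39.5)  cross = 18.5·39.5 − 13·34 = 288.7500; (r_i+r_j)·cross = 31.5·288.7500 = 9095.6250
edge 4: (13,39.5)→(10.5,37)  cross = 13·37 − 10.5·39.5 = 66.2500; (r_i+r_j)·cross = 23.5·66.2500 = 1556.8750
edge 5: (10.5,37)→(0.5,3.5)  cross = 10.5·3.5 − 0.5·37 = 18.2500; (r_i+r_j)·cross = 11·18.2500 = 200.7500
Σcross = 867.7500 → A = |Σcross|/2 = 433.8750 mm²
Σ(r_i+r_j)·cross = 29183.2500 → first moment M = |Σ|/6 = 4863.8750
R_c = M/A = 4863.8750/433.8750 = 11.2103 mm
θ = 78° = 1.361357 rad
V = θ·R_c·A = 1.361357·11.2103·433.8750 = 6621.469 mm³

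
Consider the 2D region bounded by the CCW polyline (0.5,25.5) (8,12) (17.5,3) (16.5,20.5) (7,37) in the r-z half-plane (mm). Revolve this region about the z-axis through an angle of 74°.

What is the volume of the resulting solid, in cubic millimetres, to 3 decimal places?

Volume = 3500.729 mm³

Profile (r,z), 5 vertices: (0.5,25.5) (8,12) (17.5,3) (16.5,20.5) (7,37)
edge 0: (0.5,25.5)→(8,12)  cross = 0.5·12 − 8·25.5 = -198.0000; (r_i+r_j)·cross = 8.5·-198.0000 = -1683.0000
edge 1: (8,12)→(17.5,3)  cross = 8·3 − 17.5·12 = -186.0000; (r_i+r_j)·cross = 25.5·-186.0000 = -4743.0000
edge 2: (17.5,3)→(16.5,20.5)  cross = 17.5·20.5 − 16.5·3 = 309.2500; (r_i+r_j)·cross = 34·309.2500 = 10514.5000
edge 3: (16.5,20.5)→(7,37)  cross = 16.5·37 − 7·20.5 = 467.0000; (r_i+r_j)·cross = 23.5·467.0000 = 10974.5000
edge 4: (7,37)→(0.5,25.5)  cross = 7·25.5 − 0.5·37 = 160.0000; (r_i+r_j)·cross = 7.5·160.0000 = 1200.0000
Σcross = 552.2500 → A = |Σcross|/2 = 276.1250 mm²
Σ(r_i+r_j)·cross = 16263.0000 → first moment M = |Σ|/6 = 2710.5000
R_c = M/A = 2710.5000/276.1250 = 9.8162 mm
θ = 74° = 1.291544 rad
V = θ·R_c·A = 1.291544·9.8162·276.1250 = 3500.729 mm³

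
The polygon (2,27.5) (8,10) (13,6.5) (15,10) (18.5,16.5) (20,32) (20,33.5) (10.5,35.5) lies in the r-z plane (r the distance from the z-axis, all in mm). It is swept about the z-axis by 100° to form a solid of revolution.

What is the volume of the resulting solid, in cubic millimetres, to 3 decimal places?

Profile (r,z), 8 vertices: (2,27.5) (8,10) (13,6.5) (15,10) (18.5,16.5) (20,32) (20,33.5) (10.5,35.5)
edge 0: (2,27.5)→(8,10)  cross = 2·10 − 8·27.5 = -200.0000; (r_i+r_j)·cross = 10·-200.0000 = -2000.0000
edge 1: (8,10)→(13,6.5)  cross = 8·6.5 − 13·10 = -78.0000; (r_i+r_j)·cross = 21·-78.0000 = -1638.0000
edge 2: (13,6.5)→(15,10)  cross = 13·10 − 15·6.5 = 32.5000; (r_i+r_j)·cross = 28·32.5000 = 910.0000
edge 3: (15,10)→(18.5,16.5)  cross = 15·16.5 − 18.5·10 = 62.5000; (r_i+r_j)·cross = 33.5·62.5000 = 2093.7500
edge 4: (18.5,16.5)→(20,32)  cross = 18.5·32 − 20·16.5 = 262.0000; (r_i+r_j)·cross = 38.5·262.0000 = 10087.0000
edge 5: (20,32)→(20,33.5)  cross = 20·33.5 − 20·32 = 30.0000; (r_i+r_j)·cross = 40·30.0000 = 1200.0000
edge 6: (20,33.5)→(10.5,35.5)  cross = 20·35.5 − 10.5·33.5 = 358.2500; (r_i+r_j)·cross = 30.5·358.2500 = 10926.6250
edge 7: (10.5,35.5)→(2,27.5)  cross = 10.5·27.5 − 2·35.5 = 217.7500; (r_i+r_j)·cross = 12.5·217.7500 = 2721.8750
Σcross = 685.0000 → A = |Σcross|/2 = 342.5000 mm²
Σ(r_i+r_j)·cross = 24301.2500 → first moment M = |Σ|/6 = 4050.2083
R_c = M/A = 4050.2083/342.5000 = 11.8254 mm
θ = 100° = 1.745329 rad
V = θ·R_c·A = 1.745329·11.8254·342.5000 = 7068.947 mm³

Volume = 7068.947 mm³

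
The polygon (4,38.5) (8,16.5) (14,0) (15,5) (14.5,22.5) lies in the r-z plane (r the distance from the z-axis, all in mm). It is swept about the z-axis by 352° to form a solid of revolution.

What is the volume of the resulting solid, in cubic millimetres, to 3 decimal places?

Profile (r,z), 5 vertices: (4,38.5) (8,16.5) (14,0) (15,5) (14.5,22.5)
edge 0: (4,38.5)→(8,16.5)  cross = 4·16.5 − 8·38.5 = -242.0000; (r_i+r_j)·cross = 12·-242.0000 = -2904.0000
edge 1: (8,16.5)→(14,0)  cross = 8·0 − 14·16.5 = -231.0000; (r_i+r_j)·cross = 22·-231.0000 = -5082.0000
edge 2: (14,0)→(15,5)  cross = 14·5 − 15·0 = 70.0000; (r_i+r_j)·cross = 29·70.0000 = 2030.0000
edge 3: (15,5)→(14.5,22.5)  cross = 15·22.5 − 14.5·5 = 265.0000; (r_i+r_j)·cross = 29.5·265.0000 = 7817.5000
edge 4: (14.5,22.5)→(4,38.5)  cross = 14.5·38.5 − 4·22.5 = 468.2500; (r_i+r_j)·cross = 18.5·468.2500 = 8662.6250
Σcross = 330.2500 → A = |Σcross|/2 = 165.1250 mm²
Σ(r_i+r_j)·cross = 10524.1250 → first moment M = |Σ|/6 = 1754.0208
R_c = M/A = 1754.0208/165.1250 = 10.6224 mm
θ = 352° = 6.143559 rad
V = θ·R_c·A = 6.143559·10.6224·165.1250 = 10775.930 mm³

Volume = 10775.930 mm³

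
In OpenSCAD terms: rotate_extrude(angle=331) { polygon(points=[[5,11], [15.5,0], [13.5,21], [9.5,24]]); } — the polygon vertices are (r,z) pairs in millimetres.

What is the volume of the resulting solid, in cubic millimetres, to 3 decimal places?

Profile (r,z), 4 vertices: (5,11) (15.5,0) (13.5,21) (9.5,24)
edge 0: (5,11)→(15.5,0)  cross = 5·0 − 15.5·11 = -170.5000; (r_i+r_j)·cross = 20.5·-170.5000 = -3495.2500
edge 1: (15.5,0)→(13.5,21)  cross = 15.5·21 − 13.5·0 = 325.5000; (r_i+r_j)·cross = 29·325.5000 = 9439.5000
edge 2: (13.5,21)→(9.5,24)  cross = 13.5·24 − 9.5·21 = 124.5000; (r_i+r_j)·cross = 23·124.5000 = 2863.5000
edge 3: (9.5,24)→(5,11)  cross = 9.5·11 − 5·24 = -15.5000; (r_i+r_j)·cross = 14.5·-15.5000 = -224.7500
Σcross = 264.0000 → A = |Σcross|/2 = 132.0000 mm²
Σ(r_i+r_j)·cross = 8583.0000 → first moment M = |Σ|/6 = 1430.5000
R_c = M/A = 1430.5000/132.0000 = 10.8371 mm
θ = 331° = 5.777040 rad
V = θ·R_c·A = 5.777040·10.8371·132.0000 = 8264.055 mm³

Volume = 8264.055 mm³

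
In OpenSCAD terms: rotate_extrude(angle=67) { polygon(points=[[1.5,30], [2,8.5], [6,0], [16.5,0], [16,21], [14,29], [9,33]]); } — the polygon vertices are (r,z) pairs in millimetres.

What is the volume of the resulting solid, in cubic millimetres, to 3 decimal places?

Volume = 4429.210 mm³

Profile (r,z), 7 vertices: (1.5,30) (2,8.5) (6,0) (16.5,0) (16,21) (14,29) (9,33)
edge 0: (1.5,30)→(2,8.5)  cross = 1.5·8.5 − 2·30 = -47.2500; (r_i+r_j)·cross = 3.5·-47.2500 = -165.3750
edge 1: (2,8.5)→(6,0)  cross = 2·0 − 6·8.5 = -51.0000; (r_i+r_j)·cross = 8·-51.0000 = -408.0000
edge 2: (6,0)→(16.5,0)  cross = 6·0 − 16.5·0 = 0.0000; (r_i+r_j)·cross = 22.5·0.0000 = 0.0000
edge 3: (16.5,0)→(16,21)  cross = 16.5·21 − 16·0 = 346.5000; (r_i+r_j)·cross = 32.5·346.5000 = 11261.2500
edge 4: (16,21)→(14,29)  cross = 16·29 − 14·21 = 170.0000; (r_i+r_j)·cross = 30·170.0000 = 5100.0000
edge 5: (14,29)→(9,33)  cross = 14·33 − 9·29 = 201.0000; (r_i+r_j)·cross = 23·201.0000 = 4623.0000
edge 6: (9,33)→(1.5,30)  cross = 9·30 − 1.5·33 = 220.5000; (r_i+r_j)·cross = 10.5·220.5000 = 2315.2500
Σcross = 839.7500 → A = |Σcross|/2 = 419.8750 mm²
Σ(r_i+r_j)·cross = 22726.1250 → first moment M = |Σ|/6 = 3787.6875
R_c = M/A = 3787.6875/419.8750 = 9.0210 mm
θ = 67° = 1.169371 rad
V = θ·R_c·A = 1.169371·9.0210·419.8750 = 4429.210 mm³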